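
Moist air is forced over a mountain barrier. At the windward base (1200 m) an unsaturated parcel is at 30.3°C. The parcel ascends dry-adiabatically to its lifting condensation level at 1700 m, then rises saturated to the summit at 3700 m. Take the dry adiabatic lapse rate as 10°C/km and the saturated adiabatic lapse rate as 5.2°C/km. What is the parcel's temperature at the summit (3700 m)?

1200 → 1700 m (dry, 10°C/km): ΔT = -10 × 0.5 = -5°C → T = 25.3°C
1700 → 3700 m (saturated, 5.2°C/km): ΔT = -5.2 × 2 = -10.4°C → T = 14.9°C

14.9°C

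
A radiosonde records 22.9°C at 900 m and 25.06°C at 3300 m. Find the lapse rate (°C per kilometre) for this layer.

-0.9°C/km

Γ = −ΔT/Δz = (22.9 − 25.06) / (3300 − 900) m
  = -2.16°C / 2.4 km = -0.9°C/km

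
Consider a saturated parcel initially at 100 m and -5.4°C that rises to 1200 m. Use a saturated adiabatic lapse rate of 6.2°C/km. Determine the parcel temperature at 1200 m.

100 → 1200 m (saturated adiabatic, 6.2°C/km): ΔT = -6.2 × 1.1 = -6.82°C → T = -12.22°C

-12.22°C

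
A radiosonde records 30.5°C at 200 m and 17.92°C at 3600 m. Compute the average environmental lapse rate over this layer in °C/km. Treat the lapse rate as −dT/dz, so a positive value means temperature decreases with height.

Γ = −ΔT/Δz = (30.5 − 17.92) / (3600 − 200) m
  = 12.58°C / 3.4 km = 3.7°C/km

3.7°C/km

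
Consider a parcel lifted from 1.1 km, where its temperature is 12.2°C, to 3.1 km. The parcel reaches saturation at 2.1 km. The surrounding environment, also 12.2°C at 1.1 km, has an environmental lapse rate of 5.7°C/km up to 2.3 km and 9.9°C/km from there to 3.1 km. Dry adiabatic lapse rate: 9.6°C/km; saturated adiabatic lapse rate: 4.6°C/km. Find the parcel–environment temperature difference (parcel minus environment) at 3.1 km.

Parcel:
  1100 → 2100 m (dry, 9.6°C/km): ΔT = -9.6 × 1 = -9.6°C → T = 2.6°C
  2100 → 3100 m (saturated, 4.6°C/km): ΔT = -4.6 × 1 = -4.6°C → T = -2°C
Environment:
  1100 → 2300 m (environment, lower layer, 5.7°C/km): ΔT = -5.7 × 1.2 = -6.84°C → T = 5.36°C
  2300 → 3100 m (environment, upper layer, 9.9°C/km): ΔT = -9.9 × 0.8 = -7.92°C → T = -2.56°C
T_parcel − T_env = -2 − (-2.56) = +0.56°C

+0.56°C (parcel warmer than environment)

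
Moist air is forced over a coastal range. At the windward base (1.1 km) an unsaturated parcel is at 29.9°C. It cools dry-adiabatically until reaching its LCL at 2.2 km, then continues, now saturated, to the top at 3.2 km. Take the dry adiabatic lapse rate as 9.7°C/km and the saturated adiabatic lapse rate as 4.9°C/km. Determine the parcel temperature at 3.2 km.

14.33°C

Dry to 2200 m: -9.7 × 1.1 km = -10.67°C, so T = 19.23°C.
Saturated to 3200 m: -4.9 × 1 km = -4.9°C, so T = 14.33°C.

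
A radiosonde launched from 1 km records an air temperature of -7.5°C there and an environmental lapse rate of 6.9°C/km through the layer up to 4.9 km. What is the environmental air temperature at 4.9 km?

1000 → 4900 m (environmental, 6.9°C/km): ΔT = -6.9 × 3.9 = -26.91°C → T = -34.41°C

-34.41°C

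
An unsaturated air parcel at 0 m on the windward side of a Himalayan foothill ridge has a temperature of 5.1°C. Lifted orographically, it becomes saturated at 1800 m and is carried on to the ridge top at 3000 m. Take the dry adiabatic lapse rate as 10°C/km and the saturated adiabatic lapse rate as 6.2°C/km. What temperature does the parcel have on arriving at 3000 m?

0–1800 m, dry: Δz = 1.8 km ⇒ ΔT = -18°C; T = -12.9°C
1800–3000 m, saturated: Δz = 1.2 km ⇒ ΔT = -7.44°C; T = -20.34°C

-20.34°C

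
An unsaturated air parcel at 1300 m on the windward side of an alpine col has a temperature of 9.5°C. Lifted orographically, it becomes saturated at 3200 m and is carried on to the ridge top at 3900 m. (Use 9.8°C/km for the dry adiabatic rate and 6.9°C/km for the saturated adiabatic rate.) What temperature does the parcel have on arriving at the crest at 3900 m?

From 1300 m to 3200 m (dry): cools by 9.8 × 1.9 = 18.62°C, giving -9.12°C.
From 3200 m to 3900 m (saturated): cools by 6.9 × 0.7 = 4.83°C, giving -13.95°C.

-13.95°C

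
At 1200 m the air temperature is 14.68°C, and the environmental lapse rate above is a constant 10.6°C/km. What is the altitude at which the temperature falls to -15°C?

Height above start = (14.68 − (-15)) / 10.6 = 2.8 km
Altitude = 1200 m + 2800 m = 4000 m

4000 m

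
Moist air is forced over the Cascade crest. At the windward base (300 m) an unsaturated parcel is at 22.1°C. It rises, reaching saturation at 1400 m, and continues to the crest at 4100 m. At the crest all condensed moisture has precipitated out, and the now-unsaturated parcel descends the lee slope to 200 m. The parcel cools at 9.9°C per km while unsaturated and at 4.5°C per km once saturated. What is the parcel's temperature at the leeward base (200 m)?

37.67°C

From 300 m to 1400 m (dry): cools by 9.9 × 1.1 = 10.89°C, giving 11.21°C.
From 1400 m to 4100 m (saturated): cools by 4.5 × 2.7 = 12.15°C, giving -0.94°C.
From 4100 m to 200 m (dry descent): warms by 9.9 × 3.9 = 38.61°C, giving 37.67°C.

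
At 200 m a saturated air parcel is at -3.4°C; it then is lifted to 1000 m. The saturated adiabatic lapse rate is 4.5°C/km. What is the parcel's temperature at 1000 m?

-7°C

200 → 1000 m (saturated adiabatic, 4.5°C/km): ΔT = -4.5 × 0.8 = -3.6°C → T = -7°C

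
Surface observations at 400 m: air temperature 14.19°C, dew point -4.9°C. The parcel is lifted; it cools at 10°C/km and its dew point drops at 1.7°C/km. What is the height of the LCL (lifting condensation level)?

T and T_d converge at 10 − 1.7 = 8.3°C per km
Height above start = (14.19 − (-4.9)) / 8.3 = 2.3 km
LCL altitude = 400 m + 2300 m = 2700 m

2700 m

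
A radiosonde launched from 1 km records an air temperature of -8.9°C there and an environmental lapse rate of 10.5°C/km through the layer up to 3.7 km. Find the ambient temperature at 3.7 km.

1000 → 3700 m (environmental, 10.5°C/km): ΔT = -10.5 × 2.7 = -28.35°C → T = -37.25°C

-37.25°C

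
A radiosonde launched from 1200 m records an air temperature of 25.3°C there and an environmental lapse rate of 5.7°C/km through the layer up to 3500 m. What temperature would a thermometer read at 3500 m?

12.19°C

1200–3500 m, environmental: Δz = 2.3 km ⇒ ΔT = -13.11°C; T = 12.19°C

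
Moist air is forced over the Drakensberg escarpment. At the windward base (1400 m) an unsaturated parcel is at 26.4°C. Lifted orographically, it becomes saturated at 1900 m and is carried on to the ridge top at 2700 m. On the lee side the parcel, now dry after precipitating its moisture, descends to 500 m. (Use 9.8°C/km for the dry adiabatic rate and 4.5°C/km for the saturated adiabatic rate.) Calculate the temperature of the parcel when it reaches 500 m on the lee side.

1400 → 1900 m (dry, 9.8°C/km): ΔT = -9.8 × 0.5 = -4.9°C → T = 21.5°C
1900 → 2700 m (saturated, 4.5°C/km): ΔT = -4.5 × 0.8 = -3.6°C → T = 17.9°C
2700 → 500 m (dry descent, 9.8°C/km): ΔT = +9.8 × 2.2 = +21.56°C → T = 39.46°C

39.46°C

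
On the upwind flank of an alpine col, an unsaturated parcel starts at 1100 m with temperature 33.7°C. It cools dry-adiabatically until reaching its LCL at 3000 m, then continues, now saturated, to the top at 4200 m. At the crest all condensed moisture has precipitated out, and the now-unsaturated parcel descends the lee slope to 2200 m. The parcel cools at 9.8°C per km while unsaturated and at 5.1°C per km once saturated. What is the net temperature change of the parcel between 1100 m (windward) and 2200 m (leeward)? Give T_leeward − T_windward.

1100–3000 m, dry: Δz = 1.9 km ⇒ ΔT = -18.62°C; T = 15.08°C
3000–4200 m, saturated: Δz = 1.2 km ⇒ ΔT = -6.12°C; T = 8.96°C
4200–2200 m, dry descent: Δz = 2 km ⇒ ΔT = +19.6°C; T = 28.56°C
Net change vs windward start: 28.56 − 33.7 = -5.14°C

-5.14°C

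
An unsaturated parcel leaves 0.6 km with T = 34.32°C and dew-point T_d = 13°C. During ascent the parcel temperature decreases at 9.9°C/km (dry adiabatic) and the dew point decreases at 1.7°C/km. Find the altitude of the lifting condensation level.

3.2 km

T and T_d converge at 9.9 − 1.7 = 8.2°C per km
Height above start = (34.32 − 13) / 8.2 = 2.6 km
LCL altitude = 600 m + 2600 m = 3200 m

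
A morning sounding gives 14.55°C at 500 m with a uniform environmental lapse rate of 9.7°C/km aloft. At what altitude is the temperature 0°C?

2000 m

Height above start = (14.55 − 0) / 9.7 = 1.5 km
Altitude = 500 m + 1500 m = 2000 m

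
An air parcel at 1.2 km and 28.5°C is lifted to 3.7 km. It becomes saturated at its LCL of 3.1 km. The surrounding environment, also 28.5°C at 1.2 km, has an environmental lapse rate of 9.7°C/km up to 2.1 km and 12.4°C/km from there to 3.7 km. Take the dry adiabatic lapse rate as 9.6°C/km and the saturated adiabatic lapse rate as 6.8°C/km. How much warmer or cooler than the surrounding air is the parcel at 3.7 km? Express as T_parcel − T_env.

Parcel:
  Dry to 3100 m: -9.6 × 1.9 km = -18.24°C, so T = 10.26°C.
  Saturated to 3700 m: -6.8 × 0.6 km = -4.08°C, so T = 6.18°C.
Environment:
  Environment, lower layer to 2100 m: -9.7 × 0.9 km = -8.73°C, so T = 19.77°C.
  Environment, upper layer to 3700 m: -12.4 × 1.6 km = -19.84°C, so T = -0.07°C.
T_parcel − T_env = 6.18 − (-0.07) = +6.25°C

+6.25°C (parcel warmer than environment)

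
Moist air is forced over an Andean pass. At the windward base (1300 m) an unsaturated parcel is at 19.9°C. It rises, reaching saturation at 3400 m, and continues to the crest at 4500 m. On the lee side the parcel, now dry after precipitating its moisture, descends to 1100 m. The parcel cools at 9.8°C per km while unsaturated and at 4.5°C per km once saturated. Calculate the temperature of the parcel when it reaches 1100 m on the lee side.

Dry to 3400 m: -9.8 × 2.1 km = -20.58°C, so T = -0.68°C.
Saturated to 4500 m: -4.5 × 1.1 km = -4.95°C, so T = -5.63°C.
Dry descent to 1100 m: +9.8 × 3.4 km = +33.32°C, so T = 27.69°C.

27.69°C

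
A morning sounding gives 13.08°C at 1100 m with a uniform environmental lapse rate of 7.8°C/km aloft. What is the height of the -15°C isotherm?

Height above start = (13.08 − (-15)) / 7.8 = 3.6 km
Altitude = 1100 m + 3600 m = 4700 m

4700 m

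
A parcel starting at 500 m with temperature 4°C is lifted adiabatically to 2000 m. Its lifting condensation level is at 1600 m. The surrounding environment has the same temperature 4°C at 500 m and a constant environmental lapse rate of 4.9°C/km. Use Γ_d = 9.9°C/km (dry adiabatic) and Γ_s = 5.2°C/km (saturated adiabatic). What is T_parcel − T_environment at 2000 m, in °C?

Parcel:
  Dry to 1600 m: -9.9 × 1.1 km = -10.89°C, so T = -6.89°C.
  Saturated to 2000 m: -5.2 × 0.4 km = -2.08°C, so T = -8.97°C.
Environment:
  Environment to 2000 m: -4.9 × 1.5 km = -7.35°C, so T = -3.35°C.
T_parcel − T_env = -8.97 − (-3.35) = -5.62°C

-5.62°C (parcel cooler than environment)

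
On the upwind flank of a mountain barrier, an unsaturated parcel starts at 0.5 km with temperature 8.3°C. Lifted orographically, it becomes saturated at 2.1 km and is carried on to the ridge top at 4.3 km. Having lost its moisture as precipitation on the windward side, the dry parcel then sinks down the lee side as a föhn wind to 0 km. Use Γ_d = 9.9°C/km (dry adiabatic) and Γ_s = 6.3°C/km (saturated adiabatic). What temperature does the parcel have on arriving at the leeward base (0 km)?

From 500 m to 2100 m (dry): cools by 9.9 × 1.6 = 15.84°C, giving -7.54°C.
From 2100 m to 4300 m (saturated): cools by 6.3 × 2.2 = 13.86°C, giving -21.4°C.
From 4300 m to 0 m (dry descent): warms by 9.9 × 4.3 = 42.57°C, giving 21.17°C.

21.17°C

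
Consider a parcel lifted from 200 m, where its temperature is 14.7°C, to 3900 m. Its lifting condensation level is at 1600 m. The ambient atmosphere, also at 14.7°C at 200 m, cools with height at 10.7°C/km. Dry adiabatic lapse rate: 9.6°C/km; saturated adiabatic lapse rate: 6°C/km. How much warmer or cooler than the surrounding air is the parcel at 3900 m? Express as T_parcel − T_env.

+12.35°C (parcel warmer than environment)

Parcel:
  200 → 1600 m (dry, 9.6°C/km): ΔT = -9.6 × 1.4 = -13.44°C → T = 1.26°C
  1600 → 3900 m (saturated, 6°C/km): ΔT = -6 × 2.3 = -13.8°C → T = -12.54°C
Environment:
  200 → 3900 m (environment, 10.7°C/km): ΔT = -10.7 × 3.7 = -39.59°C → T = -24.89°C
T_parcel − T_env = -12.54 − (-24.89) = +12.35°C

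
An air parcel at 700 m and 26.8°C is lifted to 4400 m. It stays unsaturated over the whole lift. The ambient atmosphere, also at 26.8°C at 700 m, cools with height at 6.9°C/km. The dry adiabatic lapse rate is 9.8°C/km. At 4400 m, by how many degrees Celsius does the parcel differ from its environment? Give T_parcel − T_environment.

Parcel:
  From 700 m to 4400 m (dry): cools by 9.8 × 3.7 = 36.26°C, giving -9.46°C.
Environment:
  From 700 m to 4400 m (environment): cools by 6.9 × 3.7 = 25.53°C, giving 1.27°C.
T_parcel − T_env = -9.46 − 1.27 = -10.73°C

-10.73°C (parcel cooler than environment)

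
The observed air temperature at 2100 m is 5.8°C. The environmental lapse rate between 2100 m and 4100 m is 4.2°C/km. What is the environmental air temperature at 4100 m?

2100 → 4100 m (environmental, 4.2°C/km): ΔT = -4.2 × 2 = -8.4°C → T = -2.6°C

-2.6°C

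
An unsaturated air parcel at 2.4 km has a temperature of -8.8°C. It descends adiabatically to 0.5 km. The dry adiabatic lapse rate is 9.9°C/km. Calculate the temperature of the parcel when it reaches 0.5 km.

2400–500 m, dry adiabatic: Δz = 1.9 km ⇒ ΔT = +18.81°C; T = 10.01°C

10.01°C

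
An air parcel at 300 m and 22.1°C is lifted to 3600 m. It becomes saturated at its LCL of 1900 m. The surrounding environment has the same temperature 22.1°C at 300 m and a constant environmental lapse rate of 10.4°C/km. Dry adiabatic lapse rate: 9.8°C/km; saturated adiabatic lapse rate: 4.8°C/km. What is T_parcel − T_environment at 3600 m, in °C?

+10.48°C (parcel warmer than environment)

Parcel:
  Dry to 1900 m: -9.8 × 1.6 km = -15.68°C, so T = 6.42°C.
  Saturated to 3600 m: -4.8 × 1.7 km = -8.16°C, so T = -1.74°C.
Environment:
  Environment to 3600 m: -10.4 × 3.3 km = -34.32°C, so T = -12.22°C.
T_parcel − T_env = -1.74 − (-12.22) = +10.48°C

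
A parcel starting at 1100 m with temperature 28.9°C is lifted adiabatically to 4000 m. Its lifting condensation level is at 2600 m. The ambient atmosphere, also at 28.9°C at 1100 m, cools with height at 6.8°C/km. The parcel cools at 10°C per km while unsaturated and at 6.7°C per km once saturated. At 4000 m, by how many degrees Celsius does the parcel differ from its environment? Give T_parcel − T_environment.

-4.66°C (parcel cooler than environment)

Parcel:
  1100 → 2600 m (dry, 10°C/km): ΔT = -10 × 1.5 = -15°C → T = 13.9°C
  2600 → 4000 m (saturated, 6.7°C/km): ΔT = -6.7 × 1.4 = -9.38°C → T = 4.52°C
Environment:
  1100 → 4000 m (environment, 6.8°C/km): ΔT = -6.8 × 2.9 = -19.72°C → T = 9.18°C
T_parcel − T_env = 4.52 − 9.18 = -4.66°C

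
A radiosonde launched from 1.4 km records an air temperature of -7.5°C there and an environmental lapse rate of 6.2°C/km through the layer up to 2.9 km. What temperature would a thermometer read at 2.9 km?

-16.8°C

Environmental to 2900 m: -6.2 × 1.5 km = -9.3°C, so T = -16.8°C.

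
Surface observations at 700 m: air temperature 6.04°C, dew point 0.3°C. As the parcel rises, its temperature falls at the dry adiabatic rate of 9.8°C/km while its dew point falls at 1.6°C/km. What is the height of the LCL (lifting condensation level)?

T and T_d converge at 9.8 − 1.6 = 8.2°C per km
Height above start = (6.04 − 0.3) / 8.2 = 0.7 km
LCL altitude = 700 m + 700 m = 1400 m

1400 m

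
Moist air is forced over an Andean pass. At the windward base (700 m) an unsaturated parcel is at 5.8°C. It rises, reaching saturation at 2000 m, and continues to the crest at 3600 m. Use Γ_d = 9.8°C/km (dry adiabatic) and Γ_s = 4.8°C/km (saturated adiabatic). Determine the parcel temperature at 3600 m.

-14.62°C

From 700 m to 2000 m (dry): cools by 9.8 × 1.3 = 12.74°C, giving -6.94°C.
From 2000 m to 3600 m (saturated): cools by 4.8 × 1.6 = 7.68°C, giving -14.62°C.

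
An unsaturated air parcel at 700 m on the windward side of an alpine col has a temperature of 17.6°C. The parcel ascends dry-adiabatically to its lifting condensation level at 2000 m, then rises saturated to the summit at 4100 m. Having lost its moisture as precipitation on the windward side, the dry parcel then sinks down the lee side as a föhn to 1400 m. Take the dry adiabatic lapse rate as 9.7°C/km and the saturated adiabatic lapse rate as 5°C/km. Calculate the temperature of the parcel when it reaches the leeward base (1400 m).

20.68°C

700 → 2000 m (dry, 9.7°C/km): ΔT = -9.7 × 1.3 = -12.61°C → T = 4.99°C
2000 → 4100 m (saturated, 5°C/km): ΔT = -5 × 2.1 = -10.5°C → T = -5.51°C
4100 → 1400 m (dry descent, 9.7°C/km): ΔT = +9.7 × 2.7 = +26.19°C → T = 20.68°C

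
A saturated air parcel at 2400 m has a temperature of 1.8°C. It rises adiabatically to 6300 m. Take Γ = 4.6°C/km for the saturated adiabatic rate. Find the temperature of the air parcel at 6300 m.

-16.14°C

2400–6300 m, saturated adiabatic: Δz = 3.9 km ⇒ ΔT = -17.94°C; T = -16.14°C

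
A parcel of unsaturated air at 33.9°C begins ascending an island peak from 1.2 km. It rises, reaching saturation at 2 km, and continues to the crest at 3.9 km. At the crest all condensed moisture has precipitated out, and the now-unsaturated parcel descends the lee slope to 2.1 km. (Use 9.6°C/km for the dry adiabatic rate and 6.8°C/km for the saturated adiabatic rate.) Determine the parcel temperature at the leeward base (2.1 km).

1200–2000 m, dry: Δz = 0.8 km ⇒ ΔT = -7.68°C; T = 26.22°C
2000–3900 m, saturated: Δz = 1.9 km ⇒ ΔT = -12.92°C; T = 13.3°C
3900–2100 m, dry descent: Δz = 1.8 km ⇒ ΔT = +17.28°C; T = 30.58°C

30.58°C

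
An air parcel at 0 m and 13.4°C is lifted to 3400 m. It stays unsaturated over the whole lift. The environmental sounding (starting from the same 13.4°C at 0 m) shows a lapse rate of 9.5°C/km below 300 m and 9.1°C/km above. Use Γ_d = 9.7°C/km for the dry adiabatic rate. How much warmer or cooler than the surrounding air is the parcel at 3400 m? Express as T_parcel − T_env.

-1.92°C (parcel cooler than environment)

Parcel:
  Dry to 3400 m: -9.7 × 3.4 km = -32.98°C, so T = -19.58°C.
Environment:
  Environment, lower layer to 300 m: -9.5 × 0.3 km = -2.85°C, so T = 10.55°C.
  Environment, upper layer to 3400 m: -9.1 × 3.1 km = -28.21°C, so T = -17.66°C.
T_parcel − T_env = -19.58 − (-17.66) = -1.92°C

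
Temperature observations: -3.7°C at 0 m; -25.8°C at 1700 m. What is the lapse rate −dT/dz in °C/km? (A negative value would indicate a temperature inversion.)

Γ = −ΔT/Δz = (-3.7 − (-25.8)) / (1700 − 0) m
  = 22.1°C / 1.7 km = 13°C/km

13°C/km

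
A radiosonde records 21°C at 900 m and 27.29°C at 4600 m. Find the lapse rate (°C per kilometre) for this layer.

Γ = −ΔT/Δz = (21 − 27.29) / (4600 − 900) m
  = -6.29°C / 3.7 km = -1.7°C/km

-1.7°C/km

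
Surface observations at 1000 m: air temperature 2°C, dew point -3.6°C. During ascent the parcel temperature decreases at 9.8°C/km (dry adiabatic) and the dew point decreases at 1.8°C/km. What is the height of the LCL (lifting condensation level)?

1700 m

T and T_d converge at 9.8 − 1.8 = 8°C per km
Height above start = (2 − (-3.6)) / 8 = 0.7 km
LCL altitude = 1000 m + 700 m = 1700 m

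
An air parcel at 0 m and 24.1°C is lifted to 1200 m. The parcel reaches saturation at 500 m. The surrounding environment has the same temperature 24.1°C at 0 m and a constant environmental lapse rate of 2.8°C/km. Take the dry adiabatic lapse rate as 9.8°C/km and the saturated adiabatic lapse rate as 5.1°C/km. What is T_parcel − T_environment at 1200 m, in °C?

-5.11°C (parcel cooler than environment)

Parcel:
  0–500 m, dry: Δz = 0.5 km ⇒ ΔT = -4.9°C; T = 19.2°C
  500–1200 m, saturated: Δz = 0.7 km ⇒ ΔT = -3.57°C; T = 15.63°C
Environment:
  0–1200 m, environment: Δz = 1.2 km ⇒ ΔT = -3.36°C; T = 20.74°C
T_parcel − T_env = 15.63 − 20.74 = -5.11°C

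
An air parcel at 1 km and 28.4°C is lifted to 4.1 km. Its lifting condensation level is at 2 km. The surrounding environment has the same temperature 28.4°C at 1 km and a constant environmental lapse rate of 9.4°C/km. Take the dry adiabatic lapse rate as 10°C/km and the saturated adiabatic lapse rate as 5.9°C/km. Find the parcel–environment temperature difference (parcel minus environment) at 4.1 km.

Parcel:
  1000–2000 m, dry: Δz = 1 km ⇒ ΔT = -10°C; T = 18.4°C
  2000–4100 m, saturated: Δz = 2.1 km ⇒ ΔT = -12.39°C; T = 6.01°C
Environment:
  1000–4100 m, environment: Δz = 3.1 km ⇒ ΔT = -29.14°C; T = -0.74°C
T_parcel − T_env = 6.01 − (-0.74) = +6.75°C

+6.75°C (parcel warmer than environment)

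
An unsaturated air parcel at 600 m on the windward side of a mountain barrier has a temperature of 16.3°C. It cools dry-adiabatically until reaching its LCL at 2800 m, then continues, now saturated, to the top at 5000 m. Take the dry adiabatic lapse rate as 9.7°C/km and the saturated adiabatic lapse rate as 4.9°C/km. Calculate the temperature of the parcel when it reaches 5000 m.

From 600 m to 2800 m (dry): cools by 9.7 × 2.2 = 21.34°C, giving -5.04°C.
From 2800 m to 5000 m (saturated): cools by 4.9 × 2.2 = 10.78°C, giving -15.82°C.

-15.82°C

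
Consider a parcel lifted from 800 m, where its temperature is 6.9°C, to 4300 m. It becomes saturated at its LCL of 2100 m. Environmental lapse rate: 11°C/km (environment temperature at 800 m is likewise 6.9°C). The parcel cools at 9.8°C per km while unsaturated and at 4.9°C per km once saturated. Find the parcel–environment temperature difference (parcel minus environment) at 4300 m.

Parcel:
  From 800 m to 2100 m (dry): cools by 9.8 × 1.3 = 12.74°C, giving -5.84°C.
  From 2100 m to 4300 m (saturated): cools by 4.9 × 2.2 = 10.78°C, giving -16.62°C.
Environment:
  From 800 m to 4300 m (environment): cools by 11 × 3.5 = 38.5°C, giving -31.6°C.
T_parcel − T_env = -16.62 − (-31.6) = +14.98°C

+14.98°C (parcel warmer than environment)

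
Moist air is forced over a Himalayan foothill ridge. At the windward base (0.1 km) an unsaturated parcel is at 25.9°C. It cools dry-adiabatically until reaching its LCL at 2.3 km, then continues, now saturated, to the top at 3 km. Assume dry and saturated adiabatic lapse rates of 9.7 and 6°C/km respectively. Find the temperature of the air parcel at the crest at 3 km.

100 → 2300 m (dry, 9.7°C/km): ΔT = -9.7 × 2.2 = -21.34°C → T = 4.56°C
2300 → 3000 m (saturated, 6°C/km): ΔT = -6 × 0.7 = -4.2°C → T = 0.36°C

0.36°C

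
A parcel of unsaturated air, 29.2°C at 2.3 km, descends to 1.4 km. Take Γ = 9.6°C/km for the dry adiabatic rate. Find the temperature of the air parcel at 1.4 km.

2300 → 1400 m (dry adiabatic, 9.6°C/km): ΔT = +9.6 × 0.9 = +8.64°C → T = 37.84°C

37.84°C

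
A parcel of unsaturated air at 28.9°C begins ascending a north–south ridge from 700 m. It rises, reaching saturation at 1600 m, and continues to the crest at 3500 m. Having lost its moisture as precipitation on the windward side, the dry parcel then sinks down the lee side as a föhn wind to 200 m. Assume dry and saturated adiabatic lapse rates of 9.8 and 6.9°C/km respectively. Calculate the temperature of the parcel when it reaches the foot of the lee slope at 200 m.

39.31°C

From 700 m to 1600 m (dry): cools by 9.8 × 0.9 = 8.82°C, giving 20.08°C.
From 1600 m to 3500 m (saturated): cools by 6.9 × 1.9 = 13.11°C, giving 6.97°C.
From 3500 m to 200 m (dry descent): warms by 9.8 × 3.3 = 32.34°C, giving 39.31°C.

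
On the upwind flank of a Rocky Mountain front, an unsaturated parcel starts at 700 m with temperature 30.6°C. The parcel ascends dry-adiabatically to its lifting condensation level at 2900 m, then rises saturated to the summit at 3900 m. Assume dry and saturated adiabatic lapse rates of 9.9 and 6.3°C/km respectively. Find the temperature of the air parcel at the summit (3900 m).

2.52°C

700 → 2900 m (dry, 9.9°C/km): ΔT = -9.9 × 2.2 = -21.78°C → T = 8.82°C
2900 → 3900 m (saturated, 6.3°C/km): ΔT = -6.3 × 1 = -6.3°C → T = 2.52°C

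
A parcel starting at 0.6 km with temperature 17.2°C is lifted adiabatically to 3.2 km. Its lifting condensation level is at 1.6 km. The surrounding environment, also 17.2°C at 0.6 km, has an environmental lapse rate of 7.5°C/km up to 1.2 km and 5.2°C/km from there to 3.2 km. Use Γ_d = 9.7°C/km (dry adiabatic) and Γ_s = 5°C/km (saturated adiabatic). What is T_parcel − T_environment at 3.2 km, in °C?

Parcel:
  600–1600 m, dry: Δz = 1 km ⇒ ΔT = -9.7°C; T = 7.5°C
  1600–3200 m, saturated: Δz = 1.6 km ⇒ ΔT = -8°C; T = -0.5°C
Environment:
  600–1200 m, environment, lower layer: Δz = 0.6 km ⇒ ΔT = -4.5°C; T = 12.7°C
  1200–3200 m, environment, upper layer: Δz = 2 km ⇒ ΔT = -10.4°C; T = 2.3°C
T_parcel − T_env = -0.5 − 2.3 = -2.8°C

-2.8°C (parcel cooler than environment)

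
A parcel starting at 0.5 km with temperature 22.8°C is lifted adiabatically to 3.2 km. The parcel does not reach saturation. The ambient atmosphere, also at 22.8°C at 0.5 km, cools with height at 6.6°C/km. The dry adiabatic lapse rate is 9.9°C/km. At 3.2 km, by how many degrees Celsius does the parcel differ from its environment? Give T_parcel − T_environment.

Parcel:
  Dry to 3200 m: -9.9 × 2.7 km = -26.73°C, so T = -3.93°C.
Environment:
  Environment to 3200 m: -6.6 × 2.7 km = -17.82°C, so T = 4.98°C.
T_parcel − T_env = -3.93 − 4.98 = -8.91°C

-8.91°C (parcel cooler than environment)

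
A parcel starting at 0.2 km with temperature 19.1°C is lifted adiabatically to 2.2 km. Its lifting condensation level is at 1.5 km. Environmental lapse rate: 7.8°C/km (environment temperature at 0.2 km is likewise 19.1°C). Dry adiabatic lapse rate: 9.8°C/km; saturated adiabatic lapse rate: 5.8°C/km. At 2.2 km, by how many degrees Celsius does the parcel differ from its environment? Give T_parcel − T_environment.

-1.2°C (parcel cooler than environment)

Parcel:
  200 → 1500 m (dry, 9.8°C/km): ΔT = -9.8 × 1.3 = -12.74°C → T = 6.36°C
  1500 → 2200 m (saturated, 5.8°C/km): ΔT = -5.8 × 0.7 = -4.06°C → T = 2.3°C
Environment:
  200 → 2200 m (environment, 7.8°C/km): ΔT = -7.8 × 2 = -15.6°C → T = 3.5°C
T_parcel − T_env = 2.3 − 3.5 = -1.2°C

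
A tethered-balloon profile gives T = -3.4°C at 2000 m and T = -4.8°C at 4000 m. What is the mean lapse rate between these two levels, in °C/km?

0.7°C/km

Γ = −ΔT/Δz = (-3.4 − (-4.8)) / (4000 − 2000) m
  = 1.4°C / 2 km = 0.7°C/km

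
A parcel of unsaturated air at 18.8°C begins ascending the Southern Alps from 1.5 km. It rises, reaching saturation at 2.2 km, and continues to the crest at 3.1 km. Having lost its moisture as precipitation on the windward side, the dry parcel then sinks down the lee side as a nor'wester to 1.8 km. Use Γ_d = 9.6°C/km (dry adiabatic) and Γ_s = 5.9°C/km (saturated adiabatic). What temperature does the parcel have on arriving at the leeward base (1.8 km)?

19.25°C

1500–2200 m, dry: Δz = 0.7 km ⇒ ΔT = -6.72°C; T = 12.08°C
2200–3100 m, saturated: Δz = 0.9 km ⇒ ΔT = -5.31°C; T = 6.77°C
3100–1800 m, dry descent: Δz = 1.3 km ⇒ ΔT = +12.48°C; T = 19.25°C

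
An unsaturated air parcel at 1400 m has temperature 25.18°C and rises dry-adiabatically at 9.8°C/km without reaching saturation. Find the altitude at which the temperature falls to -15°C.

Height above start = (25.18 − (-15)) / 9.8 = 4.1 km
Altitude = 1400 m + 4100 m = 5500 m

5500 m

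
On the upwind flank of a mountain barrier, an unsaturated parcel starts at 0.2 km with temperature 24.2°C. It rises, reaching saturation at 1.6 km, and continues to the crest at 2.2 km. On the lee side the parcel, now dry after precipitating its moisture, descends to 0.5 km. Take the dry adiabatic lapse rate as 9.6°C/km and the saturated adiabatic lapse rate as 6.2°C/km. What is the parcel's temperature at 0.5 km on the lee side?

200 → 1600 m (dry, 9.6°C/km): ΔT = -9.6 × 1.4 = -13.44°C → T = 10.76°C
1600 → 2200 m (saturated, 6.2°C/km): ΔT = -6.2 × 0.6 = -3.72°C → T = 7.04°C
2200 → 500 m (dry descent, 9.6°C/km): ΔT = +9.6 × 1.7 = +16.32°C → T = 23.36°C

23.36°C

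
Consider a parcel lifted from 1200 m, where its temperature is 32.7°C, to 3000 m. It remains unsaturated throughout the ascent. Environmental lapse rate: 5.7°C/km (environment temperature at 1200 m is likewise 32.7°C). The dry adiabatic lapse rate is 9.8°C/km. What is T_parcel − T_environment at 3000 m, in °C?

Parcel:
  1200–3000 m, dry: Δz = 1.8 km ⇒ ΔT = -17.64°C; T = 15.06°C
Environment:
  1200–3000 m, environment: Δz = 1.8 km ⇒ ΔT = -10.26°C; T = 22.44°C
T_parcel − T_env = 15.06 − 22.44 = -7.38°C

-7.38°C (parcel cooler than environment)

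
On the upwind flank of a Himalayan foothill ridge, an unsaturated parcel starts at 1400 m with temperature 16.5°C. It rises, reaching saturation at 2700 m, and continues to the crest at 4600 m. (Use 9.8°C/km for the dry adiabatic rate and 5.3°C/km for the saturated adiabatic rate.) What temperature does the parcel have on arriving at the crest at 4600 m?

From 1400 m to 2700 m (dry): cools by 9.8 × 1.3 = 12.74°C, giving 3.76°C.
From 2700 m to 4600 m (saturated): cools by 5.3 × 1.9 = 10.07°C, giving -6.31°C.

-6.31°C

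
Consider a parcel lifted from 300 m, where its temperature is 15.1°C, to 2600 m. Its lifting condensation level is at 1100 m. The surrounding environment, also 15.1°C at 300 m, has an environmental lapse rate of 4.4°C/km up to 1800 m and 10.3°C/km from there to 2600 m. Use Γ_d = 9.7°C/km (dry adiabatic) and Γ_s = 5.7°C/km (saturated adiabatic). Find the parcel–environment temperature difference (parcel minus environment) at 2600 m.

-1.47°C (parcel cooler than environment)

Parcel:
  From 300 m to 1100 m (dry): cools by 9.7 × 0.8 = 7.76°C, giving 7.34°C.
  From 1100 m to 2600 m (saturated): cools by 5.7 × 1.5 = 8.55°C, giving -1.21°C.
Environment:
  From 300 m to 1800 m (environment, lower layer): cools by 4.4 × 1.5 = 6.6°C, giving 8.5°C.
  From 1800 m to 2600 m (environment, upper layer): cools by 10.3 × 0.8 = 8.24°C, giving 0.26°C.
T_parcel − T_env = -1.21 − 0.26 = -1.47°C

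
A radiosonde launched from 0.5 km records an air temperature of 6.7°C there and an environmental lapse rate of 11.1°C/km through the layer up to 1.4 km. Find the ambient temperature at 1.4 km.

-3.29°C

500–1400 m, environmental: Δz = 0.9 km ⇒ ΔT = -9.99°C; T = -3.29°C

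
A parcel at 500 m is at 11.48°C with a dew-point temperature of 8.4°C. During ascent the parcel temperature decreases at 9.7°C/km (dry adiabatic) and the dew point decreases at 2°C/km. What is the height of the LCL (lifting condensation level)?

900 m

T and T_d converge at 9.7 − 2 = 7.7°C per km
Height above start = (11.48 − 8.4) / 7.7 = 0.4 km
LCL altitude = 500 m + 400 m = 900 m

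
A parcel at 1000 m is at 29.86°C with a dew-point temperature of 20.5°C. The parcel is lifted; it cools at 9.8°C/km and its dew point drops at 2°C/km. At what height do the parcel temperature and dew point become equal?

2200 m

T and T_d converge at 9.8 − 2 = 7.8°C per km
Height above start = (29.86 − 20.5) / 7.8 = 1.2 km
LCL altitude = 1000 m + 1200 m = 2200 m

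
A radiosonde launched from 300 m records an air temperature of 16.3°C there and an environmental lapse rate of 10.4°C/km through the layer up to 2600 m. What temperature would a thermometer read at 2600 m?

300–2600 m, environmental: Δz = 2.3 km ⇒ ΔT = -23.92°C; T = -7.62°C

-7.62°C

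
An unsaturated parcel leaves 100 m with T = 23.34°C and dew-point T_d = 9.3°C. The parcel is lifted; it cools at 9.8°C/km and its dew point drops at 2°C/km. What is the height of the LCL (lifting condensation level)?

1900 m

T and T_d converge at 9.8 − 2 = 7.8°C per km
Height above start = (23.34 − 9.3) / 7.8 = 1.8 km
LCL altitude = 100 m + 1800 m = 1900 m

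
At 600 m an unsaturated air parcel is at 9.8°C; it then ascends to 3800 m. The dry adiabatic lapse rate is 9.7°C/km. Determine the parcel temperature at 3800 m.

-21.24°C

From 600 m to 3800 m (dry adiabatic): cools by 9.7 × 3.2 = 31.04°C, giving -21.24°C.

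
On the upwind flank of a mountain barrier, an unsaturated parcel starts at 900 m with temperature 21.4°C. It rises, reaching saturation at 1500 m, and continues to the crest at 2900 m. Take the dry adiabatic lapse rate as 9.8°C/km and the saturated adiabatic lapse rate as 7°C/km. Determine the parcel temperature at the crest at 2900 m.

From 900 m to 1500 m (dry): cools by 9.8 × 0.6 = 5.88°C, giving 15.52°C.
From 1500 m to 2900 m (saturated): cools by 7 × 1.4 = 9.8°C, giving 5.72°C.

5.72°C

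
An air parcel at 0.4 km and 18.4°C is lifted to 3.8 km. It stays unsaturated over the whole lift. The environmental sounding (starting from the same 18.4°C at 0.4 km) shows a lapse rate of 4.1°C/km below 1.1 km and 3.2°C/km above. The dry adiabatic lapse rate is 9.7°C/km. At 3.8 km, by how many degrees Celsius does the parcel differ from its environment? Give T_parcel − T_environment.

-21.47°C (parcel cooler than environment)

Parcel:
  Dry to 3800 m: -9.7 × 3.4 km = -32.98°C, so T = -14.58°C.
Environment:
  Environment, lower layer to 1100 m: -4.1 × 0.7 km = -2.87°C, so T = 15.53°C.
  Environment, upper layer to 3800 m: -3.2 × 2.7 km = -8.64°C, so T = 6.89°C.
T_parcel − T_env = -14.58 − 6.89 = -21.47°C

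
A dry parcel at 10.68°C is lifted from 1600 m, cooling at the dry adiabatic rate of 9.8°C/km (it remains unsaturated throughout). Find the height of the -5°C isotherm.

3200 m

Height above start = (10.68 − (-5)) / 9.8 = 1.6 km
Altitude = 1600 m + 1600 m = 3200 m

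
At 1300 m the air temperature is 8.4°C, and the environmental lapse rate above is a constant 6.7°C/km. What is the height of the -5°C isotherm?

Height above start = (8.4 − (-5)) / 6.7 = 2 km
Altitude = 1300 m + 2000 m = 3300 m

3300 m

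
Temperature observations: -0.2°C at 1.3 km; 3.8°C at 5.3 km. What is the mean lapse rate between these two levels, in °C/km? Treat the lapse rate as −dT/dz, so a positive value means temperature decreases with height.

Γ = −ΔT/Δz = (-0.2 − 3.8) / (5300 − 1300) m
  = -4°C / 4 km = -1°C/km

-1°C/km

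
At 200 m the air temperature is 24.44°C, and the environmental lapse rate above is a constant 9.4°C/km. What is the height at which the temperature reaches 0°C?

2800 m

Height above start = (24.44 − 0) / 9.4 = 2.6 km
Altitude = 200 m + 2600 m = 2800 m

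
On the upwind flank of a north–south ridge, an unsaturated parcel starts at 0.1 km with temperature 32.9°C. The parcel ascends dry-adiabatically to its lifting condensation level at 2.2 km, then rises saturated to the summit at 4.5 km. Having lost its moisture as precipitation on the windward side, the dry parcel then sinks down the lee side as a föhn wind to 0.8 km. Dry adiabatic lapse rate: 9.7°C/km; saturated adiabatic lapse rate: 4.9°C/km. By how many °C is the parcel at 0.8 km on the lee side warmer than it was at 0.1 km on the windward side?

From 100 m to 2200 m (dry): cools by 9.7 × 2.1 = 20.37°C, giving 12.53°C.
From 2200 m to 4500 m (saturated): cools by 4.9 × 2.3 = 11.27°C, giving 1.26°C.
From 4500 m to 800 m (dry descent): warms by 9.7 × 3.7 = 35.89°C, giving 37.15°C.
Net change vs windward start: 37.15 − 32.9 = +4.25°C

+4.25°C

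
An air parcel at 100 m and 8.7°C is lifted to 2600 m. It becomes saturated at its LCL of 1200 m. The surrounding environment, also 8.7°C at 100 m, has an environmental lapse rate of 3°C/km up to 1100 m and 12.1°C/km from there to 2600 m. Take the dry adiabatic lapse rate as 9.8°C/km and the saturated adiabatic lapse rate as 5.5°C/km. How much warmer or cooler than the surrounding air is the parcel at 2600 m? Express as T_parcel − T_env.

+2.67°C (parcel warmer than environment)

Parcel:
  100 → 1200 m (dry, 9.8°C/km): ΔT = -9.8 × 1.1 = -10.78°C → T = -2.08°C
  1200 → 2600 m (saturated, 5.5°C/km): ΔT = -5.5 × 1.4 = -7.7°C → T = -9.78°C
Environment:
  100 → 1100 m (environment, lower layer, 3°C/km): ΔT = -3 × 1 = -3°C → T = 5.7°C
  1100 → 2600 m (environment, upper layer, 12.1°C/km): ΔT = -12.1 × 1.5 = -18.15°C → T = -12.45°C
T_parcel − T_env = -9.78 − (-12.45) = +2.67°C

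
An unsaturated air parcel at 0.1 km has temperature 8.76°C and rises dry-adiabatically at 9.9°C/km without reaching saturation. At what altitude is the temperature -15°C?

Height above start = (8.76 − (-15)) / 9.9 = 2.4 km
Altitude = 100 m + 2400 m = 2500 m

2.5 km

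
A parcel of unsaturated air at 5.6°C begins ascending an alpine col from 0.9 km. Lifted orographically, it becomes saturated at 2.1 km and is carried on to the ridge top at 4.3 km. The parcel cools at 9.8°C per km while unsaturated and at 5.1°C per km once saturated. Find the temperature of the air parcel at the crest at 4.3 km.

-17.38°C

Dry to 2100 m: -9.8 × 1.2 km = -11.76°C, so T = -6.16°C.
Saturated to 4300 m: -5.1 × 2.2 km = -11.22°C, so T = -17.38°C.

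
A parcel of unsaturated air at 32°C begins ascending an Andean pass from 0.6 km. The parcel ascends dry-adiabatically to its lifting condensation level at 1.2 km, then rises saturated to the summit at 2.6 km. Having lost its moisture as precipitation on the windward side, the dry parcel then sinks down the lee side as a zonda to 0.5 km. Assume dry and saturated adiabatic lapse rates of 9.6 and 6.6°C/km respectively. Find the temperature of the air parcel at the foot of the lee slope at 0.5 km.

37.16°C

Dry to 1200 m: -9.6 × 0.6 km = -5.76°C, so T = 26.24°C.
Saturated to 2600 m: -6.6 × 1.4 km = -9.24°C, so T = 17°C.
Dry descent to 500 m: +9.6 × 2.1 km = +20.16°C, so T = 37.16°C.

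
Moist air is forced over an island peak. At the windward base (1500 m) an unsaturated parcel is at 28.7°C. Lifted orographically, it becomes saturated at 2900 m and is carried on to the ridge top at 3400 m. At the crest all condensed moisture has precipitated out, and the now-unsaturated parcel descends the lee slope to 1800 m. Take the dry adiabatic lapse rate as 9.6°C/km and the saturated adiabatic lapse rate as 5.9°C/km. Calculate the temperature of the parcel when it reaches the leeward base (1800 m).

27.67°C

1500–2900 m, dry: Δz = 1.4 km ⇒ ΔT = -13.44°C; T = 15.26°C
2900–3400 m, saturated: Δz = 0.5 km ⇒ ΔT = -2.95°C; T = 12.31°C
3400–1800 m, dry descent: Δz = 1.6 km ⇒ ΔT = +15.36°C; T = 27.67°C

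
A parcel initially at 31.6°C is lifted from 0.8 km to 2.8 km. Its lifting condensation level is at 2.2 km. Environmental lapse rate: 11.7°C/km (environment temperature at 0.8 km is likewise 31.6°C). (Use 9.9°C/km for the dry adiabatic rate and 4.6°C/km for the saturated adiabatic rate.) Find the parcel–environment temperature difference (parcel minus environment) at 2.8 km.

Parcel:
  From 800 m to 2200 m (dry): cools by 9.9 × 1.4 = 13.86°C, giving 17.74°C.
  From 2200 m to 2800 m (saturated): cools by 4.6 × 0.6 = 2.76°C, giving 14.98°C.
Environment:
  From 800 m to 2800 m (environment): cools by 11.7 × 2 = 23.4°C, giving 8.2°C.
T_parcel − T_env = 14.98 − 8.2 = +6.78°C

+6.78°C (parcel warmer than environment)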